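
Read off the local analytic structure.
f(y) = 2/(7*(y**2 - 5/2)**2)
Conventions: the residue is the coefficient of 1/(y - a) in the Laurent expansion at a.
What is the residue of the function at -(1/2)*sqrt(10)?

The factor y**2 - 5/2 splits as (y - a)(y - a') with a = -(1/2)*sqrt(10), a' = (1/2)*sqrt(10). At the order-2 pole a set g(y) = (y - a)^2*f(y) = [2/7] / (y - a')^2.
Order-2 pole: residue = g'(a); g'(-(1/2)*sqrt(10)) = (1/175)*sqrt(10), so the residue is (1/175)*sqrt(10).

The residue is (1/175)*sqrt(10).


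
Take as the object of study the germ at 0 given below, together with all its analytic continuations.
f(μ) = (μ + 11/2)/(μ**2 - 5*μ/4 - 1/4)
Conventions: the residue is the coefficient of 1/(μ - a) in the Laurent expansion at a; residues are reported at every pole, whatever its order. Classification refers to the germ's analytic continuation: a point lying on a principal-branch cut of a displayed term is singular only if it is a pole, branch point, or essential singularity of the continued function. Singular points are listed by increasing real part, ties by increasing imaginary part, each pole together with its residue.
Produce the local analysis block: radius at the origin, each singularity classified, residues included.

Radius of convergence at 0: -5/8 + (1/8)*sqrt(41).
At 5/8 - (1/8)*sqrt(41): a pole of order 1; residue 1/2 - (49/82)*sqrt(41).
At 5/8 + (1/8)*sqrt(41): a pole of order 1; residue 1/2 + (49/82)*sqrt(41).

Denominator factor (μ**2 - 5*μ/4 - 1/4): discriminant 41/16, real irrational roots 5/8 + (1/8)*sqrt(41) and 5/8 - (1/8)*sqrt(41); poles of order 1, moduli 5/8 + (1/8)*sqrt(41) and -5/8 + (1/8)*sqrt(41).
The radius of convergence is the smallest modulus among the singular points: -5/8 + (1/8)*sqrt(41).
The factor μ**2 - 5*μ/4 - 1/4 splits as (μ - a)(μ - a') with a = 5/8 - (1/8)*sqrt(41), a' = 5/8 + (1/8)*sqrt(41). At the order-1 pole a set g(μ) = (μ - a)*f(μ) = [μ + 11/2] / (μ - a').
Simple pole: residue = g(a) at a = 5/8 - (1/8)*sqrt(41), which is 1/2 - (49/82)*sqrt(41).
The factor μ**2 - 5*μ/4 - 1/4 splits as (μ - a)(μ - a') with a = 5/8 + (1/8)*sqrt(41), a' = 5/8 - (1/8)*sqrt(41). At the order-1 pole a set g(μ) = (μ - a)*f(μ) = [μ + 11/2] / (μ - a').
Simple pole: residue = g(a) at a = 5/8 + (1/8)*sqrt(41), which is 1/2 + (49/82)*sqrt(41).
List the singular points by increasing real part (a conjugate pair: the negative imaginary part first).


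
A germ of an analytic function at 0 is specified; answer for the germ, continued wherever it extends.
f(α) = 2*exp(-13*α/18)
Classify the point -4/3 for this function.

The point is a regular point.

There is no denominator, hence no pole anywhere.
The factor exp(-13*α/18) is entire.
So the germ continues analytically to -4/3.


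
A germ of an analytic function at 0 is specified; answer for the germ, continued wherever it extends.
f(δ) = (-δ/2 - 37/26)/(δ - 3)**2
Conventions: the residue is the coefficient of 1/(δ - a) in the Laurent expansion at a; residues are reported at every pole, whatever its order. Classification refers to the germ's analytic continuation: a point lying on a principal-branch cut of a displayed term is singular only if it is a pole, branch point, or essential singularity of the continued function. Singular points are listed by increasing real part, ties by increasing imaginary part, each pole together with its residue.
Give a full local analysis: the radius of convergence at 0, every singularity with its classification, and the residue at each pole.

Radius of convergence at 0: 3.
At 3: a pole of order 2; residue -1/2.

Denominator factor (δ - 3)^2: pole of order 2 at 3, modulus 3.
The radius of convergence is the smallest modulus among the singular points: 3.
At the order-2 pole 3 set g(δ) = (δ - (3))^2*f(δ) = -δ/2 - 37/26.
Order-2 pole: residue = g'(a); g'(3) = -1/2, so the residue is -1/2.


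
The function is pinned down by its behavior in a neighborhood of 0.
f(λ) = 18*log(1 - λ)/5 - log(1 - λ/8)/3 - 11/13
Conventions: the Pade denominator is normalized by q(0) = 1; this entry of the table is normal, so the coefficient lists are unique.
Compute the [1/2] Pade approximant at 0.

Taylor coefficients needed (expand at 0): a_0 = -11/13, a_1 = -427/120, a_2 = -3451/1920, a_3 = -27643/23040.
Write the denominator as Q(λ) = 1 + q1*λ + q2*λ^2. Requiring Q*f - P = O(λ^4) with deg P <= 1 kills the coefficients of λ^2..λ^3 in Q*f:
  λ^2: a_2 + q1*a_1 + q2*a_0 = 0, i.e. -3451/1920 + (-427/120)*q1 + (-11/13)*q2 = 0.
  λ^3: a_3 + q1*a_2 + q2*a_1 = 0, i.e. -27643/23040 + (-3451/1920)*q1 + (-427/120)*q2 = 0.
Solving this linear system: q1 = -2302253/4767016, q2 = -21331219/228816768.
The numerator is Q*f truncated at degree 1: P0 = a_0 = -11/13; P1 = a_1 + q1*a_0 = -1463920741/464784060.

The Pade approximant has numerator coefficients [-11/13, -1463920741/464784060]; denominator coefficients [1, -2302253/4767016, -21331219/228816768].


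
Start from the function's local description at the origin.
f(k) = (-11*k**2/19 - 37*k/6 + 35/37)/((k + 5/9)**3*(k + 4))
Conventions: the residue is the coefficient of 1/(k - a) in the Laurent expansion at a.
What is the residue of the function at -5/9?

At the order-3 pole -5/9 set g(k) = (k - (-5/9))^3*f(k) = (-11*k**2/19 - 37*k/6 + 35/37)/(k + 4).
Order-3 pole: residue = g''(a)/2; g''(-5/9) = 16757766/20943073, so the residue is 8378883/20943073.

The residue is 8378883/20943073.


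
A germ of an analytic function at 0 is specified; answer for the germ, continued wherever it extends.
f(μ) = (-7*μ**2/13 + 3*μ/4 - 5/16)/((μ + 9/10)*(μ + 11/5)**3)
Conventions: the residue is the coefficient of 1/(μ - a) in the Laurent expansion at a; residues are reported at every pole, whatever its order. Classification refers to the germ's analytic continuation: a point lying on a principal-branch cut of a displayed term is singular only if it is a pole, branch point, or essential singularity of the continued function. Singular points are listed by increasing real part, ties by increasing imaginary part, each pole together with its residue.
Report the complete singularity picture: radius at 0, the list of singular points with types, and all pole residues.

Denominator factor (μ + 11/5)^3: pole of order 3 at -11/5, modulus 11/5.
Denominator factor (μ + 9/10): pole of order 1 at -9/10, modulus 9/10.
The radius of convergence is the smallest modulus among the singular points: 9/10.
At the order-3 pole -11/5 set g(μ) = (μ - (-11/5))^3*f(μ) = (-7*μ**2/13 + 3*μ/4 - 5/16)/(μ + 9/10).
Order-3 pole: residue = g''(a)/2; g''(-11/5) = 37015/28561, so the residue is 37015/57122.
At the order-1 pole -9/10 set g(μ) = (μ - (-9/10))*f(μ) = (-7*μ**2/13 + 3*μ/4 - 5/16)/(μ + 11/5)**3.
Simple pole: residue = g(a) at a = -9/10, which is -37015/57122.
List the singular points by increasing real part (a conjugate pair: the negative imaginary part first).

Radius of convergence at 0: 9/10.
At -11/5: a pole of order 3; residue 37015/57122.
At -9/10: a pole of order 1; residue -37015/57122.


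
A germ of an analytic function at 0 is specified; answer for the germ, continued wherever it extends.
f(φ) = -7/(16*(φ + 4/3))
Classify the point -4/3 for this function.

The point is a pole of order 1.

The denominator factor φ + 4/3 vanishes at -4/3 and appears to the power 1; the numerator there equals -7/16, nonzero, and no other factor vanishes.
Hence a pole whose order is the multiplicity, 1.


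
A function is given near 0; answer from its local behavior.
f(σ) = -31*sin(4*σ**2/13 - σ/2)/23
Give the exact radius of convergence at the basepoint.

The factor -sin(4*σ**2/13 - σ/2) is entire and contributes no finite singular point.
The polynomial part has no poles.
No finite singular points: the Taylor series at 0 converges everywhere.

The radius of convergence is infinite.


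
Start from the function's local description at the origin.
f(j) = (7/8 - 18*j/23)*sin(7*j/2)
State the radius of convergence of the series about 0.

The radius of convergence is infinite.

The factor sin(7*j/2) is entire and contributes no finite singular point.
The polynomial part has no poles.
No finite singular points: the Taylor series at 0 converges everywhere.


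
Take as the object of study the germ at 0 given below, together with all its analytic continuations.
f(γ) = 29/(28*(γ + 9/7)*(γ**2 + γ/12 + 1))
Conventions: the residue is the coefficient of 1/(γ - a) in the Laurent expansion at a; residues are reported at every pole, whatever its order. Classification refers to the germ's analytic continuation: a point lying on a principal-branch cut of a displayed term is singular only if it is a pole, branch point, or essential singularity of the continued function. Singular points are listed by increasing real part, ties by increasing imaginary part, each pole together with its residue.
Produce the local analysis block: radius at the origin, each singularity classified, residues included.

Radius of convergence at 0: 1.
At -9/7: a pole of order 1; residue 203/499.
At (-1/24) - ((5/24)*sqrt(23))*i: a pole of order 1; residue (-203/998) + ((6061/114770)*sqrt(23))*i.
At (-1/24) + ((5/24)*sqrt(23))*i: a pole of order 1; residue (-203/998) - ((6061/114770)*sqrt(23))*i.

Denominator factor (γ**2 + γ/12 + 1): discriminant -575/144, complex-conjugate roots (-1/24) + ((5/24)*sqrt(23))*i and (-1/24) - ((5/24)*sqrt(23))*i; poles of order 1, moduli 1 and 1.
Denominator factor (γ + 9/7): pole of order 1 at -9/7, modulus 9/7.
The radius of convergence is the smallest modulus among the singular points: 1.
At the order-1 pole -9/7 set g(γ) = (γ - (-9/7))*f(γ) = 29/(28*(γ**2 + γ/12 + 1)).
Simple pole: residue = g(a) at a = -9/7, which is 203/499.
The factor γ**2 + γ/12 + 1 splits as (γ - a)(γ - a') with a = (-1/24) - ((5/24)*sqrt(23))*i, a' = (-1/24) + ((5/24)*sqrt(23))*i. At the order-1 pole a set g(γ) = (γ - a)*f(γ) = [29/(28*(γ + 9/7))] / (γ - a').
Simple pole: residue = g(a) at a = (-1/24) - ((5/24)*sqrt(23))*i, which is (-203/998) + ((6061/114770)*sqrt(23))*i.
The factor γ**2 + γ/12 + 1 splits as (γ - a)(γ - a') with a = (-1/24) + ((5/24)*sqrt(23))*i, a' = (-1/24) - ((5/24)*sqrt(23))*i. At the order-1 pole a set g(γ) = (γ - a)*f(γ) = [29/(28*(γ + 9/7))] / (γ - a').
Simple pole: residue = g(a) at a = (-1/24) + ((5/24)*sqrt(23))*i, which is (-203/998) - ((6061/114770)*sqrt(23))*i.
List the singular points by increasing real part (a conjugate pair: the negative imaginary part first).


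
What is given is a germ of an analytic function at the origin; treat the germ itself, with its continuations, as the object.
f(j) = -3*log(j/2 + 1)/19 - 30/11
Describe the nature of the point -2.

The point is a logarithmic branch point.

The term (-3/19)*log(1 - j/(-2)) has argument 1 - -2/(-2) = 0 at -2: a logarithmic (infinitely-sheeted) branch point; the remaining terms are analytic or single-valued there.


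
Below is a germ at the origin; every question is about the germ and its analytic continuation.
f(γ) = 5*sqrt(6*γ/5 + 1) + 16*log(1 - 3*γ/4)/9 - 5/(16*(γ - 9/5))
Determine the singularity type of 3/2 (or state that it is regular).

The point is a regular point.

Denominator factors: γ - 9/5 = -3/10 at γ = 3/2 — none vanishes.
Branch term log(1 - γ/(4/3)): argument at 3/2 is -1/8, nonzero, so 3/2 is not its branch point (a point on a principal cut is still regular for the continued germ).
Branch term sqrt(1 - γ/(-5/6)): argument at 3/2 is 14/5, nonzero, so 3/2 is not its branch point (a point on a principal cut is still regular for the continued germ).
So the germ continues analytically to 3/2.


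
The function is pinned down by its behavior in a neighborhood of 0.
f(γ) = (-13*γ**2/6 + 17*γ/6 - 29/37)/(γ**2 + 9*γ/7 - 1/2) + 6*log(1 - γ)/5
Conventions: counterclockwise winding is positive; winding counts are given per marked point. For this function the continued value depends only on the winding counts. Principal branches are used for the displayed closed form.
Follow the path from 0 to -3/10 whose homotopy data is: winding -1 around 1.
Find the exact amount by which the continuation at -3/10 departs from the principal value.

Continued minus principal equals -(12/5)*pi*i.

The rational part is single-valued and drops out of the difference; each branch term changes only by its own monodromy.
(6/5)*log(1 - γ/(1)): each positive loop around 1 adds 2*pi*i to the log, so winding -1 contributes (6/5)*(-1)*2*pi*i = -(12/5)*pi*i.
Summing the contributions at γ = -3/10 gives -(12/5)*pi*i.


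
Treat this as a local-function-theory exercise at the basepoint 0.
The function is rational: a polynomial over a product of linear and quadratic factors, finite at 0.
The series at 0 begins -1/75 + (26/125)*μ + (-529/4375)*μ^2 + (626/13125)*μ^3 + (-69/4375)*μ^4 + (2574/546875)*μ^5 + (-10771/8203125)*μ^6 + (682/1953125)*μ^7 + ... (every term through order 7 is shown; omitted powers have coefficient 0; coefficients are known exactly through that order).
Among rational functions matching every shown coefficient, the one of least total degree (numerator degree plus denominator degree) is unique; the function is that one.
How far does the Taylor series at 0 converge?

The radius of convergence is 5.

No rational of total degree below 5 reproduces all 8 coefficients; solving the [2/3] Pade equations on them gives f(μ) = (2*μ**2/7 + 25*μ - 5/3)/(μ + 5)**3, whose expansion matches every shown term.
Denominator factor (μ + 5)^3: pole of order 3 at -5, modulus 5.
The radius of convergence is the smallest modulus among the singular points: 5.


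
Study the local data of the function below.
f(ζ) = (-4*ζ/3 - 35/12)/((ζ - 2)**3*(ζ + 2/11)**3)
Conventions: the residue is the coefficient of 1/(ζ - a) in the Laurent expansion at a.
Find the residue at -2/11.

At the order-3 pole -2/11 set g(ζ) = (ζ - (-2/11))^3*f(ζ) = (-4*ζ/3 - 35/12)/(ζ - 2)**3.
Order-3 pole: residue = g''(a)/2; g''(-2/11) = 7979345/7962624, so the residue is 7979345/15925248.

The residue is 7979345/15925248.


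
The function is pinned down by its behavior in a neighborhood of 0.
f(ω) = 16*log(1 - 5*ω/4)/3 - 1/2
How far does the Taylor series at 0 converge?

The radius of convergence is 4/5.

Branch term (16/3)*log(1 - ω/(4/5)): its argument vanishes at ω = 4/5, a logarithmic branch point, modulus 4/5.
The radius of convergence is the smallest modulus among the singular points: 4/5.


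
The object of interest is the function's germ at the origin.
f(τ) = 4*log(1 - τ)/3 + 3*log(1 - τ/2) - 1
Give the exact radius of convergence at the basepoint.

Branch term (3)*log(1 - τ/(2)): its argument vanishes at τ = 2, a logarithmic branch point, modulus 2.
Branch term (4/3)*log(1 - τ/(1)): its argument vanishes at τ = 1, a logarithmic branch point, modulus 1.
The radius of convergence is the smallest modulus among the singular points: 1.

The radius of convergence is 1.


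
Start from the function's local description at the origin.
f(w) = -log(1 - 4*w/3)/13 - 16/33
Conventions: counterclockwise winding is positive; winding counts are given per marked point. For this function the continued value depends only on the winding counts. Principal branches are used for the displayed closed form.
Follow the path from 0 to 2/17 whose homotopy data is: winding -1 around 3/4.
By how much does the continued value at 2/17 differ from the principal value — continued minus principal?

Continued minus principal equals (2/13)*pi*i.

The rational part is single-valued and drops out of the difference; each branch term changes only by its own monodromy.
(-1/13)*log(1 - w/(3/4)): each positive loop around 3/4 adds 2*pi*i to the log, so winding -1 contributes (-1/13)*(-1)*2*pi*i = (2/13)*pi*i.
Summing the contributions at w = 2/17 gives (2/13)*pi*i.


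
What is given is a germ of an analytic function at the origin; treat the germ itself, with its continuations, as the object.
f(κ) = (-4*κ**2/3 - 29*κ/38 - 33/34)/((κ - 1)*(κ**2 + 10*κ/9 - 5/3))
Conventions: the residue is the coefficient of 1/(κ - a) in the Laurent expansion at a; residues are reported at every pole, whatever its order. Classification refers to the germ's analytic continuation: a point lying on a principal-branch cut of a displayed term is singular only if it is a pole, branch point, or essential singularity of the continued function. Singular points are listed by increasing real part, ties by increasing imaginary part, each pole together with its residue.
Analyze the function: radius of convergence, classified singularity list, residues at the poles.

Radius of convergence at 0: -5/9 + (4/9)*sqrt(10).
At -5/9 - (4/9)*sqrt(10): a pole of order 1; residue 5395/1938 - (163589/155040)*sqrt(10).
At -5/9 + (4/9)*sqrt(10): a pole of order 1; residue 5395/1938 + (163589/155040)*sqrt(10).
At 1: a pole of order 1; residue -2229/323.

Denominator factor (κ - 1): pole of order 1 at 1, modulus 1.
Denominator factor (κ**2 + 10*κ/9 - 5/3): discriminant 640/81, real irrational roots -5/9 + (4/9)*sqrt(10) and -5/9 - (4/9)*sqrt(10); poles of order 1, moduli -5/9 + (4/9)*sqrt(10) and 5/9 + (4/9)*sqrt(10).
The radius of convergence is the smallest modulus among the singular points: -5/9 + (4/9)*sqrt(10).
The factor κ**2 + 10*κ/9 - 5/3 splits as (κ - a)(κ - a') with a = -5/9 - (4/9)*sqrt(10), a' = -5/9 + (4/9)*sqrt(10). At the order-1 pole a set g(κ) = (κ - a)*f(κ) = [(-4*κ**2/3 - 29*κ/38 - 33/34)/(κ - 1)] / (κ - a').
Simple pole: residue = g(a) at a = -5/9 - (4/9)*sqrt(10), which is 5395/1938 - (163589/155040)*sqrt(10).
The factor κ**2 + 10*κ/9 - 5/3 splits as (κ - a)(κ - a') with a = -5/9 + (4/9)*sqrt(10), a' = -5/9 - (4/9)*sqrt(10). At the order-1 pole a set g(κ) = (κ - a)*f(κ) = [(-4*κ**2/3 - 29*κ/38 - 33/34)/(κ - 1)] / (κ - a').
Simple pole: residue = g(a) at a = -5/9 + (4/9)*sqrt(10), which is 5395/1938 + (163589/155040)*sqrt(10).
At the order-1 pole 1 set g(κ) = (κ - (1))*f(κ) = (-4*κ**2/3 - 29*κ/38 - 33/34)/(κ**2 + 10*κ/9 - 5/3).
Simple pole: residue = g(a) at a = 1, which is -2229/323.
List the singular points by increasing real part (a conjugate pair: the negative imaginary part first).


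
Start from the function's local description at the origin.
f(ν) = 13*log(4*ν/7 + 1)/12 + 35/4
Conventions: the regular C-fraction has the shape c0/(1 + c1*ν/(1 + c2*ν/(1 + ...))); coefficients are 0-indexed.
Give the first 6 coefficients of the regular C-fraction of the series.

Taylor coefficients (expand at 0): a_0 = 35/4, a_1 = 13/21, a_2 = -26/147, a_3 = 208/3087, a_4 = -208/7203, a_5 = 3328/252105.
c0 = a_0 = 35/4. Peel one level at a time: if S = 1 + c*ν/S' with S'(0) = 1, then c is the ν-coefficient of S and S' = c*ν/(S - 1).
S_1 = c0/f = 1 + (-52/735)*ν + (13624/540225)*ν^2 + ...; c1 = -52/735.
S_2 = c1*ν/(S_1 - 1) = 1 + (262/735)*ν + (-4/147)*ν^2 + ...; c2 = 262/735.
S_3 = c2*ν/(S_2 - 1) = 1 + (10/131)*ν + (-1920/120127)*ν^2 + ...; c3 = 10/131.
S_4 = c3*ν/(S_3 - 1) = 1 + (192/917)*ν + (-16/735)*ν^2 + ...; c4 = 192/917.
S_5 = c4*ν/(S_4 - 1) = 1 + (131/1260)*ν + ...; c5 = 131/1260.

The regular C-fraction coefficients are [35/4, -52/735, 262/735, 10/131, 192/917, 131/1260].


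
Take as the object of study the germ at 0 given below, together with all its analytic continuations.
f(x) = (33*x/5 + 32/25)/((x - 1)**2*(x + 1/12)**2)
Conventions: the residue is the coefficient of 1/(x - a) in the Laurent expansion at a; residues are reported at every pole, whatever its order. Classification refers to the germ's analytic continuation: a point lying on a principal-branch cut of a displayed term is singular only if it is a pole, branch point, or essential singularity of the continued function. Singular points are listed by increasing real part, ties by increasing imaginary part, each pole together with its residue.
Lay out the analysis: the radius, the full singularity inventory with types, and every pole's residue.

Denominator factor (x - 1)^2: pole of order 2 at 1, modulus 1.
Denominator factor (x + 1/12)^2: pole of order 2 at -1/12, modulus 1/12.
The radius of convergence is the smallest modulus among the singular points: 1/12.
At the order-2 pole -1/12 set g(x) = (x - (-1/12))^2*f(x) = (33*x/5 + 32/25)/(x - 1)**2.
Order-2 pole: residue = g'(a); g'(-1/12) = 371952/54925, so the residue is 371952/54925.
At the order-2 pole 1 set g(x) = (x - (1))^2*f(x) = (33*x/5 + 32/25)/(x + 1/12)**2.
Order-2 pole: residue = g'(a); g'(1) = -371952/54925, so the residue is -371952/54925.
List the singular points by increasing real part (a conjugate pair: the negative imaginary part first).

Radius of convergence at 0: 1/12.
At -1/12: a pole of order 2; residue 371952/54925.
At 1: a pole of order 2; residue -371952/54925.


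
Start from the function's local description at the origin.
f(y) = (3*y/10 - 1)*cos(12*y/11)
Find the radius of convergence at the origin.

The factor cos(12*y/11) is entire and contributes no finite singular point.
The polynomial part has no poles.
No finite singular points: the Taylor series at 0 converges everywhere.

The radius of convergence is infinite.


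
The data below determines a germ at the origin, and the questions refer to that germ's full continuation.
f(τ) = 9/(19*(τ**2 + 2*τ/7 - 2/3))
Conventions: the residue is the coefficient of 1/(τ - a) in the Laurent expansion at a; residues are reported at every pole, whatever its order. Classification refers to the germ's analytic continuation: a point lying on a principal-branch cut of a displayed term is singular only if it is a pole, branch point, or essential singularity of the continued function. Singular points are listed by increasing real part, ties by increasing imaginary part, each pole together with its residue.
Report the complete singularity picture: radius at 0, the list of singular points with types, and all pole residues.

Denominator factor (τ**2 + 2*τ/7 - 2/3): discriminant 404/147, real irrational roots -1/7 + (1/21)*sqrt(303) and -1/7 - (1/21)*sqrt(303); poles of order 1, moduli -1/7 + (1/21)*sqrt(303) and 1/7 + (1/21)*sqrt(303).
The radius of convergence is the smallest modulus among the singular points: -1/7 + (1/21)*sqrt(303).
The factor τ**2 + 2*τ/7 - 2/3 splits as (τ - a)(τ - a') with a = -1/7 - (1/21)*sqrt(303), a' = -1/7 + (1/21)*sqrt(303). At the order-1 pole a set g(τ) = (τ - a)*f(τ) = [9/19] / (τ - a').
Simple pole: residue = g(a) at a = -1/7 - (1/21)*sqrt(303), which is -(63/3838)*sqrt(303).
The factor τ**2 + 2*τ/7 - 2/3 splits as (τ - a)(τ - a') with a = -1/7 + (1/21)*sqrt(303), a' = -1/7 - (1/21)*sqrt(303). At the order-1 pole a set g(τ) = (τ - a)*f(τ) = [9/19] / (τ - a').
Simple pole: residue = g(a) at a = -1/7 + (1/21)*sqrt(303), which is (63/3838)*sqrt(303).
List the singular points by increasing real part (a conjugate pair: the negative imaginary part first).

Radius of convergence at 0: -1/7 + (1/21)*sqrt(303).
At -1/7 - (1/21)*sqrt(303): a pole of order 1; residue -(63/3838)*sqrt(303).
At -1/7 + (1/21)*sqrt(303): a pole of order 1; residue (63/3838)*sqrt(303).


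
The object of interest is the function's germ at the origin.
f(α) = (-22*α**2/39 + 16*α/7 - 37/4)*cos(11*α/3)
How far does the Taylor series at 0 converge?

The factor cos(11*α/3) is entire and contributes no finite singular point.
The polynomial part has no poles.
No finite singular points: the Taylor series at 0 converges everywhere.

The radius of convergence is infinite.


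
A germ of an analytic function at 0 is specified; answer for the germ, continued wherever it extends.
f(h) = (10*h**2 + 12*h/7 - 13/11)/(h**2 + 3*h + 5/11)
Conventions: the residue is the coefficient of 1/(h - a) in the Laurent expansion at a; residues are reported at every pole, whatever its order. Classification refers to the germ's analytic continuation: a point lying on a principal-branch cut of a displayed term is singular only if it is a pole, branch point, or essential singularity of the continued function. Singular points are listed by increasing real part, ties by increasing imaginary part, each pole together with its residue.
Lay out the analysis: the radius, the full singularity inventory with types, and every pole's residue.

Denominator factor (h**2 + 3*h + 5/11): discriminant 79/11, real irrational roots -3/2 + (1/22)*sqrt(869) and -3/2 - (1/22)*sqrt(869); poles of order 1, moduli 3/2 - (1/22)*sqrt(869) and 3/2 + (1/22)*sqrt(869).
The radius of convergence is the smallest modulus among the singular points: 3/2 - (1/22)*sqrt(869).
The factor h**2 + 3*h + 5/11 splits as (h - a)(h - a') with a = -3/2 - (1/22)*sqrt(869), a' = -3/2 + (1/22)*sqrt(869). At the order-1 pole a set g(h) = (h - a)*f(h) = [10*h**2 + 12*h/7 - 13/11] / (h - a').
Simple pole: residue = g(a) at a = -3/2 - (1/22)*sqrt(869), which is -99/7 - (2826/6083)*sqrt(869).
The factor h**2 + 3*h + 5/11 splits as (h - a)(h - a') with a = -3/2 + (1/22)*sqrt(869), a' = -3/2 - (1/22)*sqrt(869). At the order-1 pole a set g(h) = (h - a)*f(h) = [10*h**2 + 12*h/7 - 13/11] / (h - a').
Simple pole: residue = g(a) at a = -3/2 + (1/22)*sqrt(869), which is -99/7 + (2826/6083)*sqrt(869).
List the singular points by increasing real part (a conjugate pair: the negative imaginary part first).

Radius of convergence at 0: 3/2 - (1/22)*sqrt(869).
At -3/2 - (1/22)*sqrt(869): a pole of order 1; residue -99/7 - (2826/6083)*sqrt(869).
At -3/2 + (1/22)*sqrt(869): a pole of order 1; residue -99/7 + (2826/6083)*sqrt(869).


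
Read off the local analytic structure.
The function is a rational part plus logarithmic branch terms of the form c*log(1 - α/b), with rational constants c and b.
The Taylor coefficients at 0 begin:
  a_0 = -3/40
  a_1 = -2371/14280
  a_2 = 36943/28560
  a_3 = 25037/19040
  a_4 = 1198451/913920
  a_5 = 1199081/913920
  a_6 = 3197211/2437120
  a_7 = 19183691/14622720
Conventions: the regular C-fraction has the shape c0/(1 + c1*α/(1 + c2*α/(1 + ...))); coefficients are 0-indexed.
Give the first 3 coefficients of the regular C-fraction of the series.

Taylor coefficients (read off): a_0 = -3/40, a_1 = -2371/14280, a_2 = 36943/28560.
c0 = a_0 = -3/40. Peel one level at a time: if S = 1 + c*α/S' with S'(0) = 1, then c is the α-coefficient of S and S' = c*α/(S - 1).
S_1 = c0/f = 1 + (-2371/1071)*α + (50809235/2294082)*α^2 + ...; c1 = -2371/1071.
S_2 = c1*α/(S_1 - 1) = 1 + (50809235/5078682)*α + ...; c2 = 50809235/5078682.

The regular C-fraction coefficients are [-3/40, -2371/1071, 50809235/5078682].


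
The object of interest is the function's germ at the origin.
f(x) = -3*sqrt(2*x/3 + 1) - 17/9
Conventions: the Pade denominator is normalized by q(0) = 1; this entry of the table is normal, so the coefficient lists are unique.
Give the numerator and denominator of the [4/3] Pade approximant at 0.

Taylor coefficients needed (expand at 0): a_0 = -44/9, a_1 = -1, a_2 = 1/6, a_3 = -1/18, a_4 = 5/216, a_5 = -7/648, a_6 = 7/1296, a_7 = -11/3888.
Write the denominator as Q(x) = 1 + q1*x + q2*x^2 + q3*x^3. Requiring Q*f - P = O(x^8) with deg P <= 4 kills the coefficients of x^5..x^7 in Q*f:
  x^5: a_5 + q1*a_4 + q2*a_3 + q3*a_2 = 0, i.e. -7/648 + (5/216)*q1 + (-1/18)*q2 + (1/6)*q3 = 0.
  x^6: a_6 + q1*a_5 + q2*a_4 + q3*a_3 = 0, i.e. 7/1296 + (-7/648)*q1 + (5/216)*q2 + (-1/18)*q3 = 0.
  x^7: a_7 + q1*a_6 + q2*a_5 + q3*a_4 = 0, i.e. -11/3888 + (7/1296)*q1 + (-7/648)*q2 + (5/216)*q3 = 0.
Solving this linear system: q1 = 1, q2 = 5/18, q3 = 1/54.
The numerator is Q*f truncated at degree 4: P0 = a_0 = -44/9; P1 = a_1 + q1*a_0 = -53/9; P2 = a_2 + q1*a_1 + q2*a_0 = -355/162; P3 = a_3 + q1*a_2 + q2*a_1 + q3*a_0 = -125/486; P4 = a_4 + q1*a_3 + q2*a_2 + q3*a_1 = -1/216.

The Pade approximant has numerator coefficients [-44/9, -53/9, -355/162, -125/486, -1/216]; denominator coefficients [1, 1, 5/18, 1/54].


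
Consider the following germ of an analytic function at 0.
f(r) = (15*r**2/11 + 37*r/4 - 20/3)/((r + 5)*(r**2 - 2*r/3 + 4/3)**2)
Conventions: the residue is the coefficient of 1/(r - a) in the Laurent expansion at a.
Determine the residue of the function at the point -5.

At the order-1 pole -5 set g(r) = (r - (-5))*f(r) = (15*r**2/11 + 37*r/4 - 20/3)/(r**2 - 2*r/3 + 4/3)**2.
Simple pole: residue = g(a) at a = -5, which is -7455/348524.

The residue is -7455/348524.


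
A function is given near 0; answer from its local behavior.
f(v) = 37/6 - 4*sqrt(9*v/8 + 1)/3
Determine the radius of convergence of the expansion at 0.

The radius of convergence is 8/9.

Branch term (-4/3)*sqrt(1 - v/(-8/9)): its argument vanishes at v = -8/9, a square-root branch point, modulus 8/9.
The radius of convergence is the smallest modulus among the singular points: 8/9.


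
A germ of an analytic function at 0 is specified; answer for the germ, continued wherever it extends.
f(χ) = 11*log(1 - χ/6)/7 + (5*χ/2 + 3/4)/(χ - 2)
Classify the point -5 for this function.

The point is a regular point.

Denominator factors: χ - 2 = -7 at χ = -5 — none vanishes.
Branch term log(1 - χ/(6)): argument at -5 is 11/6, nonzero, so -5 is not its branch point (a point on a principal cut is still regular for the continued germ).
So the germ continues analytically to -5.


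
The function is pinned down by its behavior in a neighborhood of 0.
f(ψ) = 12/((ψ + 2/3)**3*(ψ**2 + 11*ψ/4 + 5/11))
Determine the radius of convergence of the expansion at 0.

Denominator factor (ψ + 2/3)^3: pole of order 3 at -2/3, modulus 2/3.
Denominator factor (ψ**2 + 11*ψ/4 + 5/11): discriminant 1011/176, real irrational roots -11/8 + (1/88)*sqrt(11121) and -11/8 - (1/88)*sqrt(11121); poles of order 1, moduli 11/8 - (1/88)*sqrt(11121) and 11/8 + (1/88)*sqrt(11121).
The radius of convergence is the smallest modulus among the singular points: 11/8 - (1/88)*sqrt(11121).

The radius of convergence is 11/8 - (1/88)*sqrt(11121).


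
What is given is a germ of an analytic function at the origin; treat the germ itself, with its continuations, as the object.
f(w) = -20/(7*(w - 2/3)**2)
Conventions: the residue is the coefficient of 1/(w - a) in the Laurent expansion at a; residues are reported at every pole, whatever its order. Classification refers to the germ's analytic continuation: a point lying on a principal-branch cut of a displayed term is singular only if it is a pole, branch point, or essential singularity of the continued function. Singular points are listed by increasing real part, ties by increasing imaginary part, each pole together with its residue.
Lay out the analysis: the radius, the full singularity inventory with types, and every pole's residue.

Denominator factor (w - 2/3)^2: pole of order 2 at 2/3, modulus 2/3.
The radius of convergence is the smallest modulus among the singular points: 2/3.
At the order-2 pole 2/3 set g(w) = (w - (2/3))^2*f(w) = -20/7.
Order-2 pole: residue = g'(a); g'(2/3) = 0, so the residue is 0.

Radius of convergence at 0: 2/3.
At 2/3: a pole of order 2; residue 0.


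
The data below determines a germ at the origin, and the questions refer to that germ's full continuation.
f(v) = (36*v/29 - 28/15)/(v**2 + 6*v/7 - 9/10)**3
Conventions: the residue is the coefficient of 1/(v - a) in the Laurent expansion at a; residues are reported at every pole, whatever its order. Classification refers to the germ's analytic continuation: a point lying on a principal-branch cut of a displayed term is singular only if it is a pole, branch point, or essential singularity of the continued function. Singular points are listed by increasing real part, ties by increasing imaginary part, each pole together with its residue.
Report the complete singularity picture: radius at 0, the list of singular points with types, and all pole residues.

Radius of convergence at 0: -3/7 + (3/70)*sqrt(590).
At -3/7 - (3/70)*sqrt(590): a pole of order 3; residue (21921130/1447305813)*sqrt(590).
At -3/7 + (3/70)*sqrt(590): a pole of order 3; residue -(21921130/1447305813)*sqrt(590).

Denominator factor (v**2 + 6*v/7 - 9/10)^3: discriminant 1062/245, real irrational roots -3/7 + (3/70)*sqrt(590) and -3/7 - (3/70)*sqrt(590); poles of order 3, moduli -3/7 + (3/70)*sqrt(590) and 3/7 + (3/70)*sqrt(590).
The radius of convergence is the smallest modulus among the singular points: -3/7 + (3/70)*sqrt(590).
The factor v**2 + 6*v/7 - 9/10 splits as (v - a)(v - a') with a = -3/7 - (3/70)*sqrt(590), a' = -3/7 + (3/70)*sqrt(590). At the order-3 pole a set g(v) = (v - a)^3*f(v) = [36*v/29 - 28/15] / (v - a')^3.
Order-3 pole: residue = g''(a)/2; g''(-3/7 - (3/70)*sqrt(590)) = (43842260/1447305813)*sqrt(590), so the residue is (21921130/1447305813)*sqrt(590).
The factor v**2 + 6*v/7 - 9/10 splits as (v - a)(v - a') with a = -3/7 + (3/70)*sqrt(590), a' = -3/7 - (3/70)*sqrt(590). At the order-3 pole a set g(v) = (v - a)^3*f(v) = [36*v/29 - 28/15] / (v - a')^3.
Order-3 pole: residue = g''(a)/2; g''(-3/7 + (3/70)*sqrt(590)) = -(43842260/1447305813)*sqrt(590), so the residue is -(21921130/1447305813)*sqrt(590).
List the singular points by increasing real part (a conjugate pair: the negative imaginary part first).


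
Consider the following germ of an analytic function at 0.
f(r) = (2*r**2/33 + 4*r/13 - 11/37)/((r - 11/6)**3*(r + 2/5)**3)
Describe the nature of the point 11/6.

The denominator factor r - 11/6 vanishes at 11/6 and appears to the power 3; the numerator there equals 12221/25974, nonzero, and no other factor vanishes.
Hence a pole whose order is the multiplicity, 3.

The point is a pole of order 3.


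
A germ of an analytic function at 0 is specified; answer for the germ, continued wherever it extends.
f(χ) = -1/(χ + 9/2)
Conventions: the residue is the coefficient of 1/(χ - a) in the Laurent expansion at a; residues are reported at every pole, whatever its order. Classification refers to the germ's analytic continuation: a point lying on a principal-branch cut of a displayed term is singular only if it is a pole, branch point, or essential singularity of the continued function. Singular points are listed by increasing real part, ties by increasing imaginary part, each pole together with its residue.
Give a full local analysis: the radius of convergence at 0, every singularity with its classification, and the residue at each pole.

Denominator factor (χ + 9/2): pole of order 1 at -9/2, modulus 9/2.
The radius of convergence is the smallest modulus among the singular points: 9/2.
At the order-1 pole -9/2 set g(χ) = (χ - (-9/2))*f(χ) = -1.
Simple pole: residue = g(a) at a = -9/2, which is -1.

Radius of convergence at 0: 9/2.
At -9/2: a pole of order 1; residue -1.


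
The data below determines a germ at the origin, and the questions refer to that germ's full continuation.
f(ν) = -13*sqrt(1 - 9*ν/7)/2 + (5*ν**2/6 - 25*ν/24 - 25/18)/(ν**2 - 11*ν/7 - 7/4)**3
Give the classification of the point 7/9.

The term (-13/2)*sqrt(1 - ν/(7/9)) has argument 1 - 7/9/(7/9) = 0 at 7/9: a square-root (algebraic, two-sheeted) branch point; the remaining terms are analytic or single-valued there.

The point is an algebraic (square-root) branch point.


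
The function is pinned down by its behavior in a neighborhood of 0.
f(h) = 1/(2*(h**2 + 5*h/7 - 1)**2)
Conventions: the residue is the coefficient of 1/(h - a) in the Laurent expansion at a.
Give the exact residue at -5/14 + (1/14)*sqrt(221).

The residue is -(343/48841)*sqrt(221).

The factor h**2 + 5*h/7 - 1 splits as (h - a)(h - a') with a = -5/14 + (1/14)*sqrt(221), a' = -5/14 - (1/14)*sqrt(221). At the order-2 pole a set g(h) = (h - a)^2*f(h) = [1/2] / (h - a')^2.
Order-2 pole: residue = g'(a); g'(-5/14 + (1/14)*sqrt(221)) = -(343/48841)*sqrt(221), so the residue is -(343/48841)*sqrt(221).


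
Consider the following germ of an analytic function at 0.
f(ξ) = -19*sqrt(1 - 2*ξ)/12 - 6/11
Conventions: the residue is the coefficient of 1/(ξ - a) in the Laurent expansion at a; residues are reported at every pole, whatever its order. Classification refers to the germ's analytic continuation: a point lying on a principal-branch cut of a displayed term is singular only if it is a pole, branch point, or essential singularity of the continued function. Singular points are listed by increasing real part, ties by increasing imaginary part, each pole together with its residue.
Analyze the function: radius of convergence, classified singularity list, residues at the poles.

Branch term (-19/12)*sqrt(1 - ξ/(1/2)): its argument vanishes at ξ = 1/2, a square-root branch point, modulus 1/2.
The radius of convergence is the smallest modulus among the singular points: 1/2.

Radius of convergence at 0: 1/2.
At 1/2: an algebraic (square-root) branch point.


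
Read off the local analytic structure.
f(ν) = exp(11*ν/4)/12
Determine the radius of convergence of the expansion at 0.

The radius of convergence is infinite.

The factor exp(11*ν/4) is entire and contributes no finite singular point.
The polynomial part has no poles.
No finite singular points: the Taylor series at 0 converges everywhere.


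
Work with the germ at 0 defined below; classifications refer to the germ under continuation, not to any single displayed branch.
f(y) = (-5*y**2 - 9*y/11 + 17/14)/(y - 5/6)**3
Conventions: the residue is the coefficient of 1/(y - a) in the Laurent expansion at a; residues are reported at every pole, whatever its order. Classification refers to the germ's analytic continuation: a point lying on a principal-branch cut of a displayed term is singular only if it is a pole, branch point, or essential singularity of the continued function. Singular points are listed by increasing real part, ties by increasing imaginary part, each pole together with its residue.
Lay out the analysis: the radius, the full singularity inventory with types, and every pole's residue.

Denominator factor (y - 5/6)^3: pole of order 3 at 5/6, modulus 5/6.
The radius of convergence is the smallest modulus among the singular points: 5/6.
At the order-3 pole 5/6 set g(y) = (y - (5/6))^3*f(y) = -5*y**2 - 9*y/11 + 17/14.
Order-3 pole: residue = g''(a)/2; g''(5/6) = -10, so the residue is -5.

Radius of convergence at 0: 5/6.
At 5/6: a pole of order 3; residue -5.


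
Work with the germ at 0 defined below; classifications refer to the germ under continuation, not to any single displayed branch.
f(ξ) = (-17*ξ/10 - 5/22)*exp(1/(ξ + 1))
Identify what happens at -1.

The point is an essential singularity.

The exponent 1/(ξ - (-1)) has a pole at -1, so exp(1/(ξ - (-1))) takes every nonzero value near it: an essential singularity (not a pole of any order).


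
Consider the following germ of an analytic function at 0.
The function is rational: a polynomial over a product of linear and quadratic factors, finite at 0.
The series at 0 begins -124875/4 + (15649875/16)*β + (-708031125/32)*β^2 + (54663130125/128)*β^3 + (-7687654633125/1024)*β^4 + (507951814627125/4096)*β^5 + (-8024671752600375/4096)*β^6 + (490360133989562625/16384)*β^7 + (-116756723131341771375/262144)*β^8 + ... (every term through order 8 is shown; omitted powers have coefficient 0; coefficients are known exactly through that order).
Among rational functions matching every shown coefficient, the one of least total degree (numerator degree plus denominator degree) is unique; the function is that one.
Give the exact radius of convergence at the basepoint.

No rational of total degree below 7 reproduces all 9 coefficients; solving the [1/6] Pade equations on them gives f(β) = (17*β/2 + 37/4)/((β - 4/5)**3*(β + 1/12)**3), whose expansion matches every shown term.
Denominator factor (β - 4/5)^3: pole of order 3 at 4/5, modulus 4/5.
Denominator factor (β + 1/12)^3: pole of order 3 at -1/12, modulus 1/12.
The radius of convergence is the smallest modulus among the singular points: 1/12.

The radius of convergence is 1/12.


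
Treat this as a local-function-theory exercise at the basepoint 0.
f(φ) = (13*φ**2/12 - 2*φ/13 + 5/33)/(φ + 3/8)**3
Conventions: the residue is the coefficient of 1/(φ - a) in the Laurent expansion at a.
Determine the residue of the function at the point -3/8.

The residue is 13/12.

At the order-3 pole -3/8 set g(φ) = (φ - (-3/8))^3*f(φ) = 13*φ**2/12 - 2*φ/13 + 5/33.
Order-3 pole: residue = g''(a)/2; g''(-3/8) = 13/6, so the residue is 13/12.


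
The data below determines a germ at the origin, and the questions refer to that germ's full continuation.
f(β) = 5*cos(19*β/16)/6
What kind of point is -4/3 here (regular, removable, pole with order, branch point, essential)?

The point is a regular point.

There is no denominator, hence no pole anywhere.
The factor cos(19*β/16) is entire.
So the germ continues analytically to -4/3.
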